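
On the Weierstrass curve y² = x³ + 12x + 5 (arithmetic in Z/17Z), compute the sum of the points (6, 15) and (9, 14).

(4, 7)

(6, 15) + (9, 14). λ = (14 - 15)/(9 - 6) ≡ 16/3 mod 17. 3⁻¹ ≡ 6 (mod 17) since 3·6 = 18 ≡ 1, so λ ≡ 11.
  x = λ² - 6 - 9 = 121 - 15 ≡ 4; y = λ·(6 - 4) - 15 ≡ 7. → (4, 7)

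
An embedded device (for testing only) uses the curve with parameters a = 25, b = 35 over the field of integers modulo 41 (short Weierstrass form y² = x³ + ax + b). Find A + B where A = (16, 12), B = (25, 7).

(16, 29)

(16, 12) + (25, 7). λ = (7 - 12)/(25 - 16) ≡ 36/9 mod 41. 9⁻¹ ≡ 32 (mod 41), so λ ≡ 4.
  x = λ² - 16 - 25 = 16 - 41 ≡ 16; y = λ·(16 - 16) - 12 ≡ 29. → (16, 29)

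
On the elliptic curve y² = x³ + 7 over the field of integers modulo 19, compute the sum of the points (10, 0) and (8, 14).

(12, 14)

(10, 0) + (8, 14). λ = (14 - 0)/(8 - 10) ≡ 14/17 mod 19. 17⁻¹ ≡ 9 (mod 19), so λ ≡ 12.
  x = λ² - 10 - 8 = 144 - 18 ≡ 12; y = λ·(10 - 12) - 0 ≡ 14. → (12, 14)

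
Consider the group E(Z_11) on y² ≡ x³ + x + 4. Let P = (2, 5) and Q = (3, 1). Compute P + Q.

(0, 9)

(2, 5) + (3, 1). λ = (1 - 5)/(3 - 2) ≡ 7/1 mod 11. 1⁻¹ ≡ 1 (mod 11) since 1·1 = 1 ≡ 1, so λ ≡ 7.
  x = λ² - 2 - 3 = 49 - 5 ≡ 0; y = λ·(2 - 0) - 5 ≡ 9. → (0, 9)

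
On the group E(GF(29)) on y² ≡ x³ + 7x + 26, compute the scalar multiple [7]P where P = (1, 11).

(1, 11)

Repeated addition: build up to 7P.
2P: tangent at (1, 11): λ = (3·1² + 7)/(2·11) ≡ 10/22. 22⁻¹ ≡ 4 (mod 29), so λ ≡ 10·4 ≡ 11.
  x = λ² - 1 - 1 = 121 - 2 ≡ 3; y = λ·(1 - 3) - 11 ≡ 25. → (3, 25)
3P: (3, 25) + (1, 11). λ = (11 - 25)/(1 - 3) ≡ 15/27 mod 29. 27⁻¹ ≡ 14 (mod 29), so λ ≡ 7.
  x = λ² - 3 - 1 = 49 - 4 ≡ 16; y = λ·(3 - 16) - 25 ≡ 0. → (16, 0)
4P: (16, 0) + (1, 11). λ = (11 - 0)/(1 - 16) ≡ 11/14 mod 29. 14⁻¹ ≡ 27 (mod 29), so λ ≡ 7.
  x = λ² - 16 - 1 = 49 - 17 ≡ 3; y = λ·(16 - 3) - 0 ≡ 4. → (3, 4)
5P: (3, 4) + (1, 11). λ = (11 - 4)/(1 - 3) ≡ 7/27 mod 29. 27⁻¹ ≡ 14 (mod 29) since 27·14 = 378 ≡ 1, so λ ≡ 11.
  x = λ² - 3 - 1 = 121 - 4 ≡ 1; y = λ·(3 - 1) - 4 ≡ 18. → (1, 18)
6P: (1, 18) + (1, 11): same x and y₁ ≡ -y₂, so the sum is the point at infinity.
7P: the point at infinity + (1, 11) = (1, 11) (identity).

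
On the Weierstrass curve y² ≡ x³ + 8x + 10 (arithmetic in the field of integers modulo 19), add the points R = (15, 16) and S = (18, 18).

(15, 16) + (18, 18). λ = (18 - 16)/(18 - 15) ≡ 2/3 mod 19. 3⁻¹ ≡ 13 (mod 19) since 3·13 = 39 ≡ 1, so λ ≡ 7.
  x = λ² - 15 - 18 = 49 - 33 ≡ 16; y = λ·(15 - 16) - 16 ≡ 15. → (16, 15)

(16, 15)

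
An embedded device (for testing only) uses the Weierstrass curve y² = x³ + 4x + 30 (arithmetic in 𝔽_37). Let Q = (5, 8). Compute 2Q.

tangent at (5, 8): λ = (3·5² + 4)/(2·8) ≡ 5/16. 16⁻¹ ≡ 7 (mod 37), so λ ≡ 5·7 ≡ 35.
  x = λ² - 5 - 5 = 1225 - 10 ≡ 31; y = λ·(5 - 31) - 8 ≡ 7. → (31, 7)

(31, 7)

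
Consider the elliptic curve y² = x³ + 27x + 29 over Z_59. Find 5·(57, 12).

Write Q = (57, 12).
Double-and-add on 5 = (101)₂. Start with Q = (57, 12) for the leading 1-bit.
double: tangent at (57, 12): λ = (3·57² + 27)/(2·12) ≡ 39/24. 24⁻¹ ≡ 32 (mod 59), so λ ≡ 39·32 ≡ 9.
  x = λ² - 57 - 57 = 81 - 114 ≡ 26; y = λ·(57 - 26) - 12 ≡ 31. → (26, 31)
double: tangent at (26, 31): λ = (3·26² + 27)/(2·31) ≡ 49/3. 3⁻¹ ≡ 20 (mod 59) since 3·20 = 60 ≡ 1, so λ ≡ 49·20 ≡ 36.
  x = λ² - 26 - 26 = 1296 - 52 ≡ 5; y = λ·(26 - 5) - 31 ≡ 17. → (5, 17)
add Q: (5, 17) + (57, 12). λ = (12 - 17)/(57 - 5) ≡ 54/52 mod 59. 52⁻¹ ≡ 42 (mod 59) since 52·42 = 2184 ≡ 1, so λ ≡ 26.
  x = λ² - 5 - 57 = 676 - 62 ≡ 24; y = λ·(5 - 24) - 17 ≡ 20. → (24, 20)

(24, 20)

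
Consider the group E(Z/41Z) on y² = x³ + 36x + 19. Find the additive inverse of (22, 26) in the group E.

-(22, 26) = (22, -26 mod 41) = (22, 15).

(22, 15)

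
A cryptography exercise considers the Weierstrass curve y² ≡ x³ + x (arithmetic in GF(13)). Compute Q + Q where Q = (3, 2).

tangent at (3, 2): λ = (3·3² + 1)/(2·2) ≡ 2/4. 4⁻¹ ≡ 10 (mod 13), so λ ≡ 2·10 ≡ 7.
  x = λ² - 3 - 3 = 49 - 6 ≡ 4; y = λ·(3 - 4) - 2 ≡ 4. → (4, 4)

(4, 4)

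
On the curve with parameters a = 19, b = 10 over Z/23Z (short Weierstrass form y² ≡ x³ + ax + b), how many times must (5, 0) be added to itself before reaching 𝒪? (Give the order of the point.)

2

2P: (5, 0) + (5, 0): same x and y₁ ≡ -y₂, so the sum is 𝒪.
2P = 𝒪, so the order is 2.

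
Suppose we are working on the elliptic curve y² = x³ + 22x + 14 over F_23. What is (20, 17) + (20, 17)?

tangent at (20, 17): λ = (3·20² + 22)/(2·17) ≡ 3/11. 11⁻¹ ≡ 21 (mod 23), so λ ≡ 3·21 ≡ 17.
  x = λ² - 20 - 20 = 289 - 40 ≡ 19; y = λ·(20 - 19) - 17 ≡ 0. → (19, 0)

(19, 0)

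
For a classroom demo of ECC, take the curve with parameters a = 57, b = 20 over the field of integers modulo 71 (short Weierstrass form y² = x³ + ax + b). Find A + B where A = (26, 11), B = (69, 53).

(26, 11) + (69, 53). λ = (53 - 11)/(69 - 26) ≡ 42/43 mod 71. 43⁻¹ ≡ 38 (mod 71) since 43·38 = 1634 ≡ 1, so λ ≡ 34.
  x = λ² - 26 - 69 = 1156 - 95 ≡ 67; y = λ·(26 - 67) - 11 ≡ 15. → (67, 15)

(67, 15)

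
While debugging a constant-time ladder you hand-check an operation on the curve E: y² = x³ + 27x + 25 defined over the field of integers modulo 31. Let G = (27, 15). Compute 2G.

tangent at (27, 15): λ = (3·27² + 27)/(2·15) ≡ 13/30. 30⁻¹ ≡ 30 (mod 31), so λ ≡ 13·30 ≡ 18.
  x = λ² - 27 - 27 = 324 - 54 ≡ 22; y = λ·(27 - 22) - 15 ≡ 13. → (22, 13)

(22, 13)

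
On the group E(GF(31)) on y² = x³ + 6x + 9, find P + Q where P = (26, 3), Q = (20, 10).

(26, 3) + (20, 10). λ = (10 - 3)/(20 - 26) ≡ 7/25 mod 31. 25⁻¹ ≡ 5 (mod 31), so λ ≡ 4.
  x = λ² - 26 - 20 = 16 - 46 ≡ 1; y = λ·(26 - 1) - 3 ≡ 4. → (1, 4)

(1, 4)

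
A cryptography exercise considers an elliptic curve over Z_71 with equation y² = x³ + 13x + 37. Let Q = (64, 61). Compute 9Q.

(64, 61)

Double-and-add on 9 = (1001)₂. Start with Q = (64, 61) for the leading 1-bit.
double: tangent at (64, 61): λ = (3·64² + 13)/(2·61) ≡ 18/51. 51⁻¹ ≡ 39 (mod 71), so λ ≡ 18·39 ≡ 63.
  x = λ² - 64 - 64 = 3969 - 128 ≡ 7; y = λ·(64 - 7) - 61 ≡ 51. → (7, 51)
double: tangent at (7, 51): λ = (3·7² + 13)/(2·51) ≡ 18/31. 31⁻¹ ≡ 55 (mod 71) since 31·55 = 1705 ≡ 1, so λ ≡ 18·55 ≡ 67.
  x = λ² - 7 - 7 = 4489 - 14 ≡ 2; y = λ·(7 - 2) - 51 ≡ 0. → (2, 0)
double: (2, 0) + (2, 0): same x and y₁ ≡ -y₂, so the sum is 𝒪.
add Q: 𝒪 + (64, 61) = (64, 61) (identity).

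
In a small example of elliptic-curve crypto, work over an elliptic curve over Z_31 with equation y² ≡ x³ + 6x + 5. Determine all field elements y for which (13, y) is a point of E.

x³ + 6x + 5 = 2280 ≡ 17 (mod 31).
17 is a non-residue mod 31; no y exists.

none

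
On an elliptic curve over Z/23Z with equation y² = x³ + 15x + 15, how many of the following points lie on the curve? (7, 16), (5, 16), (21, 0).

2

(7, 16): 16² ≡ 3, rhs ≡ 3 → on.
(5, 16): 16² ≡ 3, rhs ≡ 8 → off.
(21, 0): 0² ≡ 0, rhs ≡ 0 → on.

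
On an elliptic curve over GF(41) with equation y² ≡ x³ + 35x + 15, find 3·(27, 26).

(13, 17)

Write P = (27, 26).
Repeated addition: build up to 3P.
2P: tangent at (27, 26): λ = (3·27² + 35)/(2·26) ≡ 8/11. 11⁻¹ ≡ 15 (mod 41), so λ ≡ 8·15 ≡ 38.
  x = λ² - 27 - 27 = 1444 - 54 ≡ 37; y = λ·(27 - 37) - 26 ≡ 4. → (37, 4)
3P: (37, 4) + (27, 26). λ = (26 - 4)/(27 - 37) ≡ 22/31 mod 41. 31⁻¹ ≡ 4 (mod 41), so λ ≡ 6.
  x = λ² - 37 - 27 = 36 - 64 ≡ 13; y = λ·(37 - 13) - 4 ≡ 17. → (13, 17)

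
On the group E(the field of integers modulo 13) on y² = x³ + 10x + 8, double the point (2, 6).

tangent at (2, 6): λ = (3·2² + 10)/(2·6) ≡ 9/12. 12⁻¹ ≡ 12 (mod 13), so λ ≡ 9·12 ≡ 4.
  x = λ² - 2 - 2 = 16 - 4 ≡ 12; y = λ·(2 - 12) - 6 ≡ 6. → (12, 6)

(12, 6)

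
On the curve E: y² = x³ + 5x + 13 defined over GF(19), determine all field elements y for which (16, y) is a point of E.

3, 16

x³ + 5x + 13 = 4189 ≡ 9 (mod 19).
Square roots of 9 mod 19: 3 and 16 (since 3² = 9 ≡ 9).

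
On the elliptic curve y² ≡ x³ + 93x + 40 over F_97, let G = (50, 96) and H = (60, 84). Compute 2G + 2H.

First 2G:
Repeated addition: build up to 2G.
2G: tangent at (50, 96): λ = (3·50² + 93)/(2·96) ≡ 27/95. 95⁻¹ ≡ 48 (mod 97), so λ ≡ 27·48 ≡ 35.
  x = λ² - 50 - 50 = 1225 - 100 ≡ 58; y = λ·(50 - 58) - 96 ≡ 12. → (58, 12)
2G = (58, 12).
Next 2H:
Repeated addition: build up to 2H.
2H: tangent at (60, 84): λ = (3·60² + 93)/(2·84) ≡ 29/71. 71⁻¹ ≡ 41 (mod 97), so λ ≡ 29·41 ≡ 25.
  x = λ² - 60 - 60 = 625 - 120 ≡ 20; y = λ·(60 - 20) - 84 ≡ 43. → (20, 43)
2H = (20, 43).
Finally 2G + 2H:
(58, 12) + (20, 43). λ = (43 - 12)/(20 - 58) ≡ 31/59 mod 97. 59⁻¹ ≡ 74 (mod 97), so λ ≡ 63.
  x = λ² - 58 - 20 = 3969 - 78 ≡ 11; y = λ·(58 - 11) - 12 ≡ 39. → (11, 39)

(11, 39)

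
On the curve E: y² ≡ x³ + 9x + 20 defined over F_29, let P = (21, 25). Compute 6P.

(7, 7)

Double-and-add on 6 = (110)₂. Start with P = (21, 25) for the leading 1-bit.
double: tangent at (21, 25): λ = (3·21² + 9)/(2·25) ≡ 27/21. 21⁻¹ ≡ 18 (mod 29), so λ ≡ 27·18 ≡ 22.
  x = λ² - 21 - 21 = 484 - 42 ≡ 7; y = λ·(21 - 7) - 25 ≡ 22. → (7, 22)
add P: (7, 22) + (21, 25). λ = (25 - 22)/(21 - 7) ≡ 3/14 mod 29. 14⁻¹ ≡ 27 (mod 29), so λ ≡ 23.
  x = λ² - 7 - 21 = 529 - 28 ≡ 8; y = λ·(7 - 8) - 22 ≡ 13. → (8, 13)
double: tangent at (8, 13): λ = (3·8² + 9)/(2·13) ≡ 27/26. 26⁻¹ ≡ 19 (mod 29), so λ ≡ 27·19 ≡ 20.
  x = λ² - 8 - 8 = 400 - 16 ≡ 7; y = λ·(8 - 7) - 13 ≡ 7. → (7, 7)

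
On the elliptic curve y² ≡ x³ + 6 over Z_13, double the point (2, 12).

(6, 12)

tangent at (2, 12): λ = (3·2² + 0)/(2·12) ≡ 12/11. 11⁻¹ ≡ 6 (mod 13) since 11·6 = 66 ≡ 1, so λ ≡ 12·6 ≡ 7.
  x = λ² - 2 - 2 = 49 - 4 ≡ 6; y = λ·(2 - 6) - 12 ≡ 12. → (6, 12)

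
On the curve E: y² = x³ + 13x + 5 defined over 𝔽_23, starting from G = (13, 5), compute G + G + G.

(2, 4)

Repeated addition: build up to 3G.
2G: tangent at (13, 5): λ = (3·13² + 13)/(2·5) ≡ 14/10. 10⁻¹ ≡ 7 (mod 23), so λ ≡ 14·7 ≡ 6.
  x = λ² - 13 - 13 = 36 - 26 ≡ 10; y = λ·(13 - 10) - 5 ≡ 13. → (10, 13)
3G: (10, 13) + (13, 5). λ = (5 - 13)/(13 - 10) ≡ 15/3 mod 23. 3⁻¹ ≡ 8 (mod 23), so λ ≡ 5.
  x = λ² - 10 - 13 = 25 - 23 ≡ 2; y = λ·(10 - 2) - 13 ≡ 4. → (2, 4)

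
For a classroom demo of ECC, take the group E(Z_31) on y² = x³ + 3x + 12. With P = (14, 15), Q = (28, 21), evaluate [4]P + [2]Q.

(24, 19)

First 4P:
Double-and-add on 4 = (100)₂. Start with P = (14, 15) for the leading 1-bit.
double: tangent at (14, 15): λ = (3·14² + 3)/(2·15) ≡ 2/30. 30⁻¹ ≡ 30 (mod 31) since 30·30 = 900 ≡ 1, so λ ≡ 2·30 ≡ 29.
  x = λ² - 14 - 14 = 841 - 28 ≡ 7; y = λ·(14 - 7) - 15 ≡ 2. → (7, 2)
double: tangent at (7, 2): λ = (3·7² + 3)/(2·2) ≡ 26/4. 4⁻¹ ≡ 8 (mod 31), so λ ≡ 26·8 ≡ 22.
  x = λ² - 7 - 7 = 484 - 14 ≡ 5; y = λ·(7 - 5) - 2 ≡ 11. → (5, 11)
4P = (5, 11).
Next 2Q:
Repeated addition: build up to 2Q.
2Q: tangent at (28, 21): λ = (3·28² + 3)/(2·21) ≡ 30/11. 11⁻¹ ≡ 17 (mod 31), so λ ≡ 30·17 ≡ 14.
  x = λ² - 28 - 28 = 196 - 56 ≡ 16; y = λ·(28 - 16) - 21 ≡ 23. → (16, 23)
2Q = (16, 23).
Finally 4P + 2Q:
(5, 11) + (16, 23). λ = (23 - 11)/(16 - 5) ≡ 12/11 mod 31. 11⁻¹ ≡ 17 (mod 31) since 11·17 = 187 ≡ 1, so λ ≡ 18.
  x = λ² - 5 - 16 = 324 - 21 ≡ 24; y = λ·(5 - 24) - 11 ≡ 19. → (24, 19)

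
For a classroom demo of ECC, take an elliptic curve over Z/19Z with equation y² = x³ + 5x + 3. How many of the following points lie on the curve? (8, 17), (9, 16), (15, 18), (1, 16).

2

(8, 17): 17² ≡ 4, rhs ≡ 4 → on.
(9, 16): 16² ≡ 9, rhs ≡ 17 → off.
(15, 18): 18² ≡ 1, rhs ≡ 14 → off.
(1, 16): 16² ≡ 9, rhs ≡ 9 → on.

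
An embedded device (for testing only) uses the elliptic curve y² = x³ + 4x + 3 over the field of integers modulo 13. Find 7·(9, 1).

Write Q = (9, 1).
Double-and-add on 7 = (111)₂. Start with Q = (9, 1) for the leading 1-bit.
double: tangent at (9, 1): λ = (3·9² + 4)/(2·1) ≡ 0/2. 2⁻¹ ≡ 7 (mod 13), so λ ≡ 0·7 ≡ 0.
  x = λ² - 9 - 9 = 0 - 18 ≡ 8; y = λ·(9 - 8) - 1 ≡ 12. → (8, 12)
add Q: (8, 12) + (9, 1). λ = (1 - 12)/(9 - 8) ≡ 2/1 mod 13. 1⁻¹ ≡ 1 (mod 13), so λ ≡ 2.
  x = λ² - 8 - 9 = 4 - 17 ≡ 0; y = λ·(8 - 0) - 12 ≡ 4. → (0, 4)
double: tangent at (0, 4): λ = (3·0² + 4)/(2·4) ≡ 4/8. 8⁻¹ ≡ 5 (mod 13) since 8·5 = 40 ≡ 1, so λ ≡ 4·5 ≡ 7.
  x = λ² - 0 - 0 = 49 - 0 ≡ 10; y = λ·(0 - 10) - 4 ≡ 4. → (10, 4)
add Q: (10, 4) + (9, 1). λ = (1 - 4)/(9 - 10) ≡ 10/12 mod 13. 12⁻¹ ≡ 12 (mod 13), so λ ≡ 3.
  x = λ² - 10 - 9 = 9 - 19 ≡ 3; y = λ·(10 - 3) - 4 ≡ 4. → (3, 4)

(3, 4)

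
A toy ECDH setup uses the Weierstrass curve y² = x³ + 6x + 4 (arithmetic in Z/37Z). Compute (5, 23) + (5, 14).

The two points share x = 5 and their y-coordinates satisfy 23 + 14 ≡ 0 (mod 37), so they are inverses. Their sum is O.

O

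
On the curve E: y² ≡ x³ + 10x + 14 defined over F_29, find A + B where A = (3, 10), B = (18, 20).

(2, 10)

(3, 10) + (18, 20). λ = (20 - 10)/(18 - 3) ≡ 10/15 mod 29. 15⁻¹ ≡ 2 (mod 29), so λ ≡ 20.
  x = λ² - 3 - 18 = 400 - 21 ≡ 2; y = λ·(3 - 2) - 10 ≡ 10. → (2, 10)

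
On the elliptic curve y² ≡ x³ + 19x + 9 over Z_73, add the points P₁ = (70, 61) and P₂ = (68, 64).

(65, 41)

(70, 61) + (68, 64). λ = (64 - 61)/(68 - 70) ≡ 3/71 mod 73. 71⁻¹ ≡ 36 (mod 73), so λ ≡ 35.
  x = λ² - 70 - 68 = 1225 - 138 ≡ 65; y = λ·(70 - 65) - 61 ≡ 41. → (65, 41)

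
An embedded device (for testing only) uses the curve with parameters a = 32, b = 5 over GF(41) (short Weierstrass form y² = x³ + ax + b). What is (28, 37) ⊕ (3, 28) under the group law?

(28, 37) + (3, 28). λ = (28 - 37)/(3 - 28) ≡ 32/16 mod 41. 16⁻¹ ≡ 18 (mod 41) since 16·18 = 288 ≡ 1, so λ ≡ 2.
  x = λ² - 28 - 3 = 4 - 31 ≡ 14; y = λ·(28 - 14) - 37 ≡ 32. → (14, 32)

(14, 32)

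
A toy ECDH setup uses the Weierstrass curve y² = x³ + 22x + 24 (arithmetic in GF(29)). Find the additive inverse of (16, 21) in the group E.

(16, 8)

-(16, 21) = (16, -21 mod 29) = (16, 8).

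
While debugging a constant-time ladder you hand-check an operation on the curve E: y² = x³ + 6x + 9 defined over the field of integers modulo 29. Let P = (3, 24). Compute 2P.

(22, 1)

tangent at (3, 24): λ = (3·3² + 6)/(2·24) ≡ 4/19. 19⁻¹ ≡ 26 (mod 29), so λ ≡ 4·26 ≡ 17.
  x = λ² - 3 - 3 = 289 - 6 ≡ 22; y = λ·(3 - 22) - 24 ≡ 1. → (22, 1)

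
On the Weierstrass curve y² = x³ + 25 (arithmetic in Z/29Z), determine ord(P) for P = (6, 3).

2P: tangent at (6, 3): λ = (3·6² + 0)/(2·3) ≡ 21/6. 6⁻¹ ≡ 5 (mod 29) since 6·5 = 30 ≡ 1, so λ ≡ 21·5 ≡ 18.
  x = λ² - 6 - 6 = 324 - 12 ≡ 22; y = λ·(6 - 22) - 3 ≡ 28. → (22, 28)
3P: (22, 28) + (6, 3). λ = (3 - 28)/(6 - 22) ≡ 4/13 mod 29. 13⁻¹ ≡ 9 (mod 29), so λ ≡ 7.
  x = λ² - 22 - 6 = 49 - 28 ≡ 21; y = λ·(22 - 21) - 28 ≡ 8. → (21, 8)
4P: (21, 8) + (6, 3). λ = (3 - 8)/(6 - 21) ≡ 24/14 mod 29. 14⁻¹ ≡ 27 (mod 29) since 14·27 = 378 ≡ 1, so λ ≡ 10.
  x = λ² - 21 - 6 = 100 - 27 ≡ 15; y = λ·(21 - 15) - 8 ≡ 23. → (15, 23)
5P: (15, 23) + (6, 3). λ = (3 - 23)/(6 - 15) ≡ 9/20 mod 29. 20⁻¹ ≡ 16 (mod 29), so λ ≡ 28.
  x = λ² - 15 - 6 = 784 - 21 ≡ 9; y = λ·(15 - 9) - 23 ≡ 0. → (9, 0)
6P: (9, 0) + (6, 3). λ = (3 - 0)/(6 - 9) ≡ 3/26 mod 29. 26⁻¹ ≡ 19 (mod 29), so λ ≡ 28.
  x = λ² - 9 - 6 = 784 - 15 ≡ 15; y = λ·(9 - 15) - 0 ≡ 6. → (15, 6)
7P: (15, 6) + (6, 3). λ = (3 - 6)/(6 - 15) ≡ 26/20 mod 29. 20⁻¹ ≡ 16 (mod 29) since 20·16 = 320 ≡ 1, so λ ≡ 10.
  x = λ² - 15 - 6 = 100 - 21 ≡ 21; y = λ·(15 - 21) - 6 ≡ 21. → (21, 21)
8P: (21, 21) + (6, 3). λ = (3 - 21)/(6 - 21) ≡ 11/14 mod 29. 14⁻¹ ≡ 27 (mod 29), so λ ≡ 7.
  x = λ² - 21 - 6 = 49 - 27 ≡ 22; y = λ·(21 - 22) - 21 ≡ 1. → (22, 1)
9P: (22, 1) + (6, 3). λ = (3 - 1)/(6 - 22) ≡ 2/13 mod 29. 13⁻¹ ≡ 9 (mod 29) since 13·9 = 117 ≡ 1, so λ ≡ 18.
  x = λ² - 22 - 6 = 324 - 28 ≡ 6; y = λ·(22 - 6) - 1 ≡ 26. → (6, 26)
10P: (6, 26) + (6, 3): same x and y₁ ≡ -y₂, so the sum is ∞.
10P = ∞, so the order is 10.

10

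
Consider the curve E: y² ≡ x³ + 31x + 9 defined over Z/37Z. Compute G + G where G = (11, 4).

(24, 31)

tangent at (11, 4): λ = (3·11² + 31)/(2·4) ≡ 24/8. 8⁻¹ ≡ 14 (mod 37) since 8·14 = 112 ≡ 1, so λ ≡ 24·14 ≡ 3.
  x = λ² - 11 - 11 = 9 - 22 ≡ 24; y = λ·(11 - 24) - 4 ≡ 31. → (24, 31)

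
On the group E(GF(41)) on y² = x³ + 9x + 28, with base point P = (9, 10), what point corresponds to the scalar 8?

O

Double-and-add on 8 = (1000)₂. Start with P = (9, 10) for the leading 1-bit.
double: tangent at (9, 10): λ = (3·9² + 9)/(2·10) ≡ 6/20. 20⁻¹ ≡ 39 (mod 41), so λ ≡ 6·39 ≡ 29.
  x = λ² - 9 - 9 = 841 - 18 ≡ 3; y = λ·(9 - 3) - 10 ≡ 0. → (3, 0)
double: (3, 0) + (3, 0): same x and y₁ ≡ -y₂, so the sum is ∞.
double: ∞ + ∞ = ∞ (identity).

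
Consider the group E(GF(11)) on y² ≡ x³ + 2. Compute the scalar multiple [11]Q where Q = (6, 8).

(6, 3)

Double-and-add on 11 = (1011)₂. Start with Q = (6, 8) for the leading 1-bit.
double: tangent at (6, 8): λ = (3·6² + 0)/(2·8) ≡ 9/5. 5⁻¹ ≡ 9 (mod 11) since 5·9 = 45 ≡ 1, so λ ≡ 9·9 ≡ 4.
  x = λ² - 6 - 6 = 16 - 12 ≡ 4; y = λ·(6 - 4) - 8 ≡ 0. → (4, 0)
double: (4, 0) + (4, 0): same x and y₁ ≡ -y₂, so the sum is ∞.
add Q: ∞ + (6, 8) = (6, 8) (identity).
double: tangent at (6, 8): λ = (3·6² + 0)/(2·8) ≡ 9/5. 5⁻¹ ≡ 9 (mod 11), so λ ≡ 9·9 ≡ 4.
  x = λ² - 6 - 6 = 16 - 12 ≡ 4; y = λ·(6 - 4) - 8 ≡ 0. → (4, 0)
add Q: (4, 0) + (6, 8). λ = (8 - 0)/(6 - 4) ≡ 8/2 mod 11. 2⁻¹ ≡ 6 (mod 11), so λ ≡ 4.
  x = λ² - 4 - 6 = 16 - 10 ≡ 6; y = λ·(4 - 6) - 0 ≡ 3. → (6, 3)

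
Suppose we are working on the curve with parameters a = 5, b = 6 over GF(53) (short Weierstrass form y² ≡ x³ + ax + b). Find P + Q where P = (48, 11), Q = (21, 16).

(48, 11) + (21, 16). λ = (16 - 11)/(21 - 48) ≡ 5/26 mod 53. 26⁻¹ ≡ 51 (mod 53), so λ ≡ 43.
  x = λ² - 48 - 21 = 1849 - 69 ≡ 31; y = λ·(48 - 31) - 11 ≡ 31. → (31, 31)

(31, 31)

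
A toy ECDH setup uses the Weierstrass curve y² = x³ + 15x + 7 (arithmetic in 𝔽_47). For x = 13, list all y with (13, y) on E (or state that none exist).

x³ + 15x + 7 = 2399 ≡ 2 (mod 47).
Square roots of 2 mod 47: 7 and 40 (since 7² = 49 ≡ 2).

7, 40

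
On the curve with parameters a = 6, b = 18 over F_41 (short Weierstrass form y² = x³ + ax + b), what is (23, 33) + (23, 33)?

tangent at (23, 33): λ = (3·23² + 6)/(2·33) ≡ 35/25. 25⁻¹ ≡ 23 (mod 41), so λ ≡ 35·23 ≡ 26.
  x = λ² - 23 - 23 = 676 - 46 ≡ 15; y = λ·(23 - 15) - 33 ≡ 11. → (15, 11)

(15, 11)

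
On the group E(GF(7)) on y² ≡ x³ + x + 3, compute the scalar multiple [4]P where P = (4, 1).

Double-and-add on 4 = (100)₂. Start with P = (4, 1) for the leading 1-bit.
double: tangent at (4, 1): λ = (3·4² + 1)/(2·1) ≡ 0/2. 2⁻¹ ≡ 4 (mod 7), so λ ≡ 0·4 ≡ 0.
  x = λ² - 4 - 4 = 0 - 8 ≡ 6; y = λ·(4 - 6) - 1 ≡ 6. → (6, 6)
double: tangent at (6, 6): λ = (3·6² + 1)/(2·6) ≡ 4/5. 5⁻¹ ≡ 3 (mod 7), so λ ≡ 4·3 ≡ 5.
  x = λ² - 6 - 6 = 25 - 12 ≡ 6; y = λ·(6 - 6) - 6 ≡ 1. → (6, 1)

(6, 1)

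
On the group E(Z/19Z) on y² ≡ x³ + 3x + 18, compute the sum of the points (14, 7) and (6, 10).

(14, 7) + (6, 10). λ = (10 - 7)/(6 - 14) ≡ 3/11 mod 19. 11⁻¹ ≡ 7 (mod 19), so λ ≡ 2.
  x = λ² - 14 - 6 = 4 - 20 ≡ 3; y = λ·(14 - 3) - 7 ≡ 15. → (3, 15)

(3, 15)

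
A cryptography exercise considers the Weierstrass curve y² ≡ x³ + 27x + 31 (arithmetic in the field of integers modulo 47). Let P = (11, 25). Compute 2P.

(5, 3)

tangent at (11, 25): λ = (3·11² + 27)/(2·25) ≡ 14/3. 3⁻¹ ≡ 16 (mod 47), so λ ≡ 14·16 ≡ 36.
  x = λ² - 11 - 11 = 1296 - 22 ≡ 5; y = λ·(11 - 5) - 25 ≡ 3. → (5, 3)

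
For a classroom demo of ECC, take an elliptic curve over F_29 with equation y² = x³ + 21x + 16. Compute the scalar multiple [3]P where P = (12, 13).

O

Repeated addition: build up to 3P.
2P: tangent at (12, 13): λ = (3·12² + 21)/(2·13) ≡ 18/26. 26⁻¹ ≡ 19 (mod 29), so λ ≡ 18·19 ≡ 23.
  x = λ² - 12 - 12 = 529 - 24 ≡ 12; y = λ·(12 - 12) - 13 ≡ 16. → (12, 16)
3P: (12, 16) + (12, 13): same x and y₁ ≡ -y₂, so the sum is O.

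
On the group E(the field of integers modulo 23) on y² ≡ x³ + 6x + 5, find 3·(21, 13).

(14, 2)

Write G = (21, 13).
Repeated addition: build up to 3G.
2G: tangent at (21, 13): λ = (3·21² + 6)/(2·13) ≡ 18/3. 3⁻¹ ≡ 8 (mod 23) since 3·8 = 24 ≡ 1, so λ ≡ 18·8 ≡ 6.
  x = λ² - 21 - 21 = 36 - 42 ≡ 17; y = λ·(21 - 17) - 13 ≡ 11. → (17, 11)
3G: (17, 11) + (21, 13). λ = (13 - 11)/(21 - 17) ≡ 2/4 mod 23. 4⁻¹ ≡ 6 (mod 23) since 4·6 = 24 ≡ 1, so λ ≡ 12.
  x = λ² - 17 - 21 = 144 - 38 ≡ 14; y = λ·(17 - 14) - 11 ≡ 2. → (14, 2)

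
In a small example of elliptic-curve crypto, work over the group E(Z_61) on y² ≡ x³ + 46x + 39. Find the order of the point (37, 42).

12

2P: tangent at (37, 42): λ = (3·37² + 46)/(2·42) ≡ 5/23. 23⁻¹ ≡ 8 (mod 61), so λ ≡ 5·8 ≡ 40.
  x = λ² - 37 - 37 = 1600 - 74 ≡ 1; y = λ·(37 - 1) - 42 ≡ 56. → (1, 56)
3P: (1, 56) + (37, 42). λ = (42 - 56)/(37 - 1) ≡ 47/36 mod 61. 36⁻¹ ≡ 39 (mod 61) since 36·39 = 1404 ≡ 1, so λ ≡ 3.
  x = λ² - 1 - 37 = 9 - 38 ≡ 32; y = λ·(1 - 32) - 56 ≡ 34. → (32, 34)
4P: (32, 34) + (37, 42). λ = (42 - 34)/(37 - 32) ≡ 8/5 mod 61. 5⁻¹ ≡ 49 (mod 61), so λ ≡ 26.
  x = λ² - 32 - 37 = 676 - 69 ≡ 58; y = λ·(32 - 58) - 34 ≡ 22. → (58, 22)
5P: (58, 22) + (37, 42). λ = (42 - 22)/(37 - 58) ≡ 20/40 mod 61. 40⁻¹ ≡ 29 (mod 61), so λ ≡ 31.
  x = λ² - 58 - 37 = 961 - 95 ≡ 12; y = λ·(58 - 12) - 22 ≡ 1. → (12, 1)
6P: (12, 1) + (37, 42). λ = (42 - 1)/(37 - 12) ≡ 41/25 mod 61. 25⁻¹ ≡ 22 (mod 61) since 25·22 = 550 ≡ 1, so λ ≡ 48.
  x = λ² - 12 - 37 = 2304 - 49 ≡ 59; y = λ·(12 - 59) - 1 ≡ 0. → (59, 0)
7P: (59, 0) + (37, 42). λ = (42 - 0)/(37 - 59) ≡ 42/39 mod 61. 39⁻¹ ≡ 36 (mod 61) since 39·36 = 1404 ≡ 1, so λ ≡ 48.
  x = λ² - 59 - 37 = 2304 - 96 ≡ 12; y = λ·(59 - 12) - 0 ≡ 60. → (12, 60)
8P: (12, 60) + (37, 42). λ = (42 - 60)/(37 - 12) ≡ 43/25 mod 61. 25⁻¹ ≡ 22 (mod 61) since 25·22 = 550 ≡ 1, so λ ≡ 31.
  x = λ² - 12 - 37 = 961 - 49 ≡ 58; y = λ·(12 - 58) - 60 ≡ 39. → (58, 39)
9P: (58, 39) + (37, 42). λ = (42 - 39)/(37 - 58) ≡ 3/40 mod 61. 40⁻¹ ≡ 29 (mod 61), so λ ≡ 26.
  x = λ² - 58 - 37 = 676 - 95 ≡ 32; y = λ·(58 - 32) - 39 ≡ 27. → (32, 27)
10P: (32, 27) + (37, 42). λ = (42 - 27)/(37 - 32) ≡ 15/5 mod 61. 5⁻¹ ≡ 49 (mod 61), so λ ≡ 3.
  x = λ² - 32 - 37 = 9 - 69 ≡ 1; y = λ·(32 - 1) - 27 ≡ 5. → (1, 5)
11P: (1, 5) + (37, 42). λ = (42 - 5)/(37 - 1) ≡ 37/36 mod 61. 36⁻¹ ≡ 39 (mod 61), so λ ≡ 40.
  x = λ² - 1 - 37 = 1600 - 38 ≡ 37; y = λ·(1 - 37) - 5 ≡ 19. → (37, 19)
12P: (37, 19) + (37, 42): same x and y₁ ≡ -y₂, so the sum is O.
12P = O, so the order is 12.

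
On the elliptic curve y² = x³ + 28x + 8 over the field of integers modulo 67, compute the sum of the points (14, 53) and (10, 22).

(14, 53) + (10, 22). λ = (22 - 53)/(10 - 14) ≡ 36/63 mod 67. 63⁻¹ ≡ 50 (mod 67) since 63·50 = 3150 ≡ 1, so λ ≡ 58.
  x = λ² - 14 - 10 = 3364 - 24 ≡ 57; y = λ·(14 - 57) - 53 ≡ 66. → (57, 66)

(57, 66)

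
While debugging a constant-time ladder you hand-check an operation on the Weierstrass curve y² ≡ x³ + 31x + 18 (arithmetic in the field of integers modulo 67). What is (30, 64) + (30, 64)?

(29, 28)

tangent at (30, 64): λ = (3·30² + 31)/(2·64) ≡ 51/61. 61⁻¹ ≡ 11 (mod 67) since 61·11 = 671 ≡ 1, so λ ≡ 51·11 ≡ 25.
  x = λ² - 30 - 30 = 625 - 60 ≡ 29; y = λ·(30 - 29) - 64 ≡ 28. → (29, 28)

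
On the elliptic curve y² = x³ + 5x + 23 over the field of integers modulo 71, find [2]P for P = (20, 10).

(9, 67)

tangent at (20, 10): λ = (3·20² + 5)/(2·10) ≡ 69/20. 20⁻¹ ≡ 32 (mod 71), so λ ≡ 69·32 ≡ 7.
  x = λ² - 20 - 20 = 49 - 40 ≡ 9; y = λ·(20 - 9) - 10 ≡ 67. → (9, 67)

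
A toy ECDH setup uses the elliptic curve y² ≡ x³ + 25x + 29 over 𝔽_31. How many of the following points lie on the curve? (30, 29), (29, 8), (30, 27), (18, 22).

(30, 29): 29² ≡ 4, rhs ≡ 3 → off.
(29, 8): 8² ≡ 2, rhs ≡ 2 → on.
(30, 27): 27² ≡ 16, rhs ≡ 3 → off.
(18, 22): 22² ≡ 19, rhs ≡ 18 → off.

1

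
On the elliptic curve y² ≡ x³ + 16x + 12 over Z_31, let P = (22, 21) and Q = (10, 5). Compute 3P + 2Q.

(3, 5)

First 3P:
Repeated addition: build up to 3P.
2P: tangent at (22, 21): λ = (3·22² + 16)/(2·21) ≡ 11/11. 11⁻¹ ≡ 17 (mod 31), so λ ≡ 11·17 ≡ 1.
  x = λ² - 22 - 22 = 1 - 44 ≡ 19; y = λ·(22 - 19) - 21 ≡ 13. → (19, 13)
3P: (19, 13) + (22, 21). λ = (21 - 13)/(22 - 19) ≡ 8/3 mod 31. 3⁻¹ ≡ 21 (mod 31), so λ ≡ 13.
  x = λ² - 19 - 22 = 169 - 41 ≡ 4; y = λ·(19 - 4) - 13 ≡ 27. → (4, 27)
3P = (4, 27).
Next 2Q:
Repeated addition: build up to 2Q.
2Q: tangent at (10, 5): λ = (3·10² + 16)/(2·5) ≡ 6/10. 10⁻¹ ≡ 28 (mod 31), so λ ≡ 6·28 ≡ 13.
  x = λ² - 10 - 10 = 169 - 20 ≡ 25; y = λ·(10 - 25) - 5 ≡ 17. → (25, 17)
2Q = (25, 17).
Finally 3P + 2Q:
(4, 27) + (25, 17). λ = (17 - 27)/(25 - 4) ≡ 21/21 mod 31. 21⁻¹ ≡ 3 (mod 31) since 21·3 = 63 ≡ 1, so λ ≡ 1.
  x = λ² - 4 - 25 = 1 - 29 ≡ 3; y = λ·(4 - 3) - 27 ≡ 5. → (3, 5)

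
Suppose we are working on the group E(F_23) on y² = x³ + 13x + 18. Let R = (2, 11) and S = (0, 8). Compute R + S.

(6, 6)

(2, 11) + (0, 8). λ = (8 - 11)/(0 - 2) ≡ 20/21 mod 23. 21⁻¹ ≡ 11 (mod 23) since 21·11 = 231 ≡ 1, so λ ≡ 13.
  x = λ² - 2 - 0 = 169 - 2 ≡ 6; y = λ·(2 - 6) - 11 ≡ 6. → (6, 6)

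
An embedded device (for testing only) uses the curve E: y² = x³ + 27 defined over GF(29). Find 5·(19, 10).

(2, 21)

Write G = (19, 10).
Repeated addition: build up to 5G.
2G: tangent at (19, 10): λ = (3·19² + 0)/(2·10) ≡ 10/20. 20⁻¹ ≡ 16 (mod 29) since 20·16 = 320 ≡ 1, so λ ≡ 10·16 ≡ 15.
  x = λ² - 19 - 19 = 225 - 38 ≡ 13; y = λ·(19 - 13) - 10 ≡ 22. → (13, 22)
3G: (13, 22) + (19, 10). λ = (10 - 22)/(19 - 13) ≡ 17/6 mod 29. 6⁻¹ ≡ 5 (mod 29), so λ ≡ 27.
  x = λ² - 13 - 19 = 729 - 32 ≡ 1; y = λ·(13 - 1) - 22 ≡ 12. → (1, 12)
4G: (1, 12) + (19, 10). λ = (10 - 12)/(19 - 1) ≡ 27/18 mod 29. 18⁻¹ ≡ 21 (mod 29), so λ ≡ 16.
  x = λ² - 1 - 19 = 256 - 20 ≡ 4; y = λ·(1 - 4) - 12 ≡ 27. → (4, 27)
5G: (4, 27) + (19, 10). λ = (10 - 27)/(19 - 4) ≡ 12/15 mod 29. 15⁻¹ ≡ 2 (mod 29) since 15·2 = 30 ≡ 1, so λ ≡ 24.
  x = λ² - 4 - 19 = 576 - 23 ≡ 2; y = λ·(4 - 2) - 27 ≡ 21. → (2, 21)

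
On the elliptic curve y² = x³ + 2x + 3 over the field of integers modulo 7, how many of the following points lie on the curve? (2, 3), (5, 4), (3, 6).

(2, 3): 3² ≡ 2, rhs ≡ 1 → off.
(5, 4): 4² ≡ 2, rhs ≡ 5 → off.
(3, 6): 6² ≡ 1, rhs ≡ 1 → on.

1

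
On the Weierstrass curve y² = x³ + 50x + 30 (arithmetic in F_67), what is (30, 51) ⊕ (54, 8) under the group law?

(30, 51) + (54, 8). λ = (8 - 51)/(54 - 30) ≡ 24/24 mod 67. 24⁻¹ ≡ 14 (mod 67) since 24·14 = 336 ≡ 1, so λ ≡ 1.
  x = λ² - 30 - 54 = 1 - 84 ≡ 51; y = λ·(30 - 51) - 51 ≡ 62. → (51, 62)

(51, 62)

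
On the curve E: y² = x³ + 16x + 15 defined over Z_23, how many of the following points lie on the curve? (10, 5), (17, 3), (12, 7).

(10, 5): 5² ≡ 2, rhs ≡ 2 → on.
(17, 3): 3² ≡ 9, rhs ≡ 2 → off.
(12, 7): 7² ≡ 3, rhs ≡ 3 → on.

2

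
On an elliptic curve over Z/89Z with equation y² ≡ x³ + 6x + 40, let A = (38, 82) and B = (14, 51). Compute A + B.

(62, 65)

(38, 82) + (14, 51). λ = (51 - 82)/(14 - 38) ≡ 58/65 mod 89. 65⁻¹ ≡ 63 (mod 89), so λ ≡ 5.
  x = λ² - 38 - 14 = 25 - 52 ≡ 62; y = λ·(38 - 62) - 82 ≡ 65. → (62, 65)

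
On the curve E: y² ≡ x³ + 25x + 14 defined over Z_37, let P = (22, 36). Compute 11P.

Repeated addition: build up to 11P.
2P: tangent at (22, 36): λ = (3·22² + 25)/(2·36) ≡ 34/35. 35⁻¹ ≡ 18 (mod 37), so λ ≡ 34·18 ≡ 20.
  x = λ² - 22 - 22 = 400 - 44 ≡ 23; y = λ·(22 - 23) - 36 ≡ 18. → (23, 18)
3P: (23, 18) + (22, 36). λ = (36 - 18)/(22 - 23) ≡ 18/36 mod 37. 36⁻¹ ≡ 36 (mod 37), so λ ≡ 19.
  x = λ² - 23 - 22 = 361 - 45 ≡ 20; y = λ·(23 - 20) - 18 ≡ 2. → (20, 2)
4P: (20, 2) + (22, 36). λ = (36 - 2)/(22 - 20) ≡ 34/2 mod 37. 2⁻¹ ≡ 19 (mod 37), so λ ≡ 17.
  x = λ² - 20 - 22 = 289 - 42 ≡ 25; y = λ·(20 - 25) - 2 ≡ 24. → (25, 24)
5P: (25, 24) + (22, 36). λ = (36 - 24)/(22 - 25) ≡ 12/34 mod 37. 34⁻¹ ≡ 12 (mod 37), so λ ≡ 33.
  x = λ² - 25 - 22 = 1089 - 47 ≡ 6; y = λ·(25 - 6) - 24 ≡ 11. → (6, 11)
6P: (6, 11) + (22, 36). λ = (36 - 11)/(22 - 6) ≡ 25/16 mod 37. 16⁻¹ ≡ 7 (mod 37) since 16·7 = 112 ≡ 1, so λ ≡ 27.
  x = λ² - 6 - 22 = 729 - 28 ≡ 35; y = λ·(6 - 35) - 11 ≡ 20. → (35, 20)
7P: (35, 20) + (22, 36). λ = (36 - 20)/(22 - 35) ≡ 16/24 mod 37. 24⁻¹ ≡ 17 (mod 37) since 24·17 = 408 ≡ 1, so λ ≡ 13.
  x = λ² - 35 - 22 = 169 - 57 ≡ 1; y = λ·(35 - 1) - 20 ≡ 15. → (1, 15)
8P: (1, 15) + (22, 36). λ = (36 - 15)/(22 - 1) ≡ 21/21 mod 37. 21⁻¹ ≡ 30 (mod 37), so λ ≡ 1.
  x = λ² - 1 - 22 = 1 - 23 ≡ 15; y = λ·(1 - 15) - 15 ≡ 8. → (15, 8)
9P: (15, 8) + (22, 36). λ = (36 - 8)/(22 - 15) ≡ 28/7 mod 37. 7⁻¹ ≡ 16 (mod 37), so λ ≡ 4.
  x = λ² - 15 - 22 = 16 - 37 ≡ 16; y = λ·(15 - 16) - 8 ≡ 25. → (16, 25)
10P: (16, 25) + (22, 36). λ = (36 - 25)/(22 - 16) ≡ 11/6 mod 37. 6⁻¹ ≡ 31 (mod 37), so λ ≡ 8.
  x = λ² - 16 - 22 = 64 - 38 ≡ 26; y = λ·(16 - 26) - 25 ≡ 6. → (26, 6)
11P: (26, 6) + (22, 36). λ = (36 - 6)/(22 - 26) ≡ 30/33 mod 37. 33⁻¹ ≡ 9 (mod 37), so λ ≡ 11.
  x = λ² - 26 - 22 = 121 - 48 ≡ 36; y = λ·(26 - 36) - 6 ≡ 32. → (36, 32)

(36, 32)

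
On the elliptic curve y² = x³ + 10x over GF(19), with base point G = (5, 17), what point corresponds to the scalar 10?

Repeated addition: build up to 10G.
2G: tangent at (5, 17): λ = (3·5² + 10)/(2·17) ≡ 9/15. 15⁻¹ ≡ 14 (mod 19) since 15·14 = 210 ≡ 1, so λ ≡ 9·14 ≡ 12.
  x = λ² - 5 - 5 = 144 - 10 ≡ 1; y = λ·(5 - 1) - 17 ≡ 12. → (1, 12)
3G: (1, 12) + (5, 17). λ = (17 - 12)/(5 - 1) ≡ 5/4 mod 19. 4⁻¹ ≡ 5 (mod 19) since 4·5 = 20 ≡ 1, so λ ≡ 6.
  x = λ² - 1 - 5 = 36 - 6 ≡ 11; y = λ·(1 - 11) - 12 ≡ 4. → (11, 4)
4G: (11, 4) + (5, 17). λ = (17 - 4)/(5 - 11) ≡ 13/13 mod 19. 13⁻¹ ≡ 3 (mod 19) since 13·3 = 39 ≡ 1, so λ ≡ 1.
  x = λ² - 11 - 5 = 1 - 16 ≡ 4; y = λ·(11 - 4) - 4 ≡ 3. → (4, 3)
5G: (4, 3) + (5, 17). λ = (17 - 3)/(5 - 4) ≡ 14/1 mod 19. 1⁻¹ ≡ 1 (mod 19) since 1·1 = 1 ≡ 1, so λ ≡ 14.
  x = λ² - 4 - 5 = 196 - 9 ≡ 16; y = λ·(4 - 16) - 3 ≡ 0. → (16, 0)
6G: (16, 0) + (5, 17). λ = (17 - 0)/(5 - 16) ≡ 17/8 mod 19. 8⁻¹ ≡ 12 (mod 19), so λ ≡ 14.
  x = λ² - 16 - 5 = 196 - 21 ≡ 4; y = λ·(16 - 4) - 0 ≡ 16. → (4, 16)
7G: (4, 16) + (5, 17). λ = (17 - 16)/(5 - 4) ≡ 1/1 mod 19. 1⁻¹ ≡ 1 (mod 19) since 1·1 = 1 ≡ 1, so λ ≡ 1.
  x = λ² - 4 - 5 = 1 - 9 ≡ 11; y = λ·(4 - 11) - 16 ≡ 15. → (11, 15)
8G: (11, 15) + (5, 17). λ = (17 - 15)/(5 - 11) ≡ 2/13 mod 19. 13⁻¹ ≡ 3 (mod 19), so λ ≡ 6.
  x = λ² - 11 - 5 = 36 - 16 ≡ 1; y = λ·(11 - 1) - 15 ≡ 7. → (1, 7)
9G: (1, 7) + (5, 17). λ = (17 - 7)/(5 - 1) ≡ 10/4 mod 19. 4⁻¹ ≡ 5 (mod 19), so λ ≡ 12.
  x = λ² - 1 - 5 = 144 - 6 ≡ 5; y = λ·(1 - 5) - 7 ≡ 2. → (5, 2)
10G: (5, 2) + (5, 17): same x and y₁ ≡ -y₂, so the sum is O.

O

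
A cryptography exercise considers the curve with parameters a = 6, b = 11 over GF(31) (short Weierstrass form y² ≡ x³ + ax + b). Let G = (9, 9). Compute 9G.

Repeated addition: build up to 9G.
2G: tangent at (9, 9): λ = (3·9² + 6)/(2·9) ≡ 1/18. 18⁻¹ ≡ 19 (mod 31) since 18·19 = 342 ≡ 1, so λ ≡ 1·19 ≡ 19.
  x = λ² - 9 - 9 = 361 - 18 ≡ 2; y = λ·(9 - 2) - 9 ≡ 0. → (2, 0)
3G: (2, 0) + (9, 9). λ = (9 - 0)/(9 - 2) ≡ 9/7 mod 31. 7⁻¹ ≡ 9 (mod 31) since 7·9 = 63 ≡ 1, so λ ≡ 19.
  x = λ² - 2 - 9 = 361 - 11 ≡ 9; y = λ·(2 - 9) - 0 ≡ 22. → (9, 22)
4G: (9, 22) + (9, 9): same x and y₁ ≡ -y₂, so the sum is O.
5G: O + (9, 9) = (9, 9) (identity).
6G: tangent at (9, 9): λ = (3·9² + 6)/(2·9) ≡ 1/18. 18⁻¹ ≡ 19 (mod 31) since 18·19 = 342 ≡ 1, so λ ≡ 1·19 ≡ 19.
  x = λ² - 9 - 9 = 361 - 18 ≡ 2; y = λ·(9 - 2) - 9 ≡ 0. → (2, 0)
7G: (2, 0) + (9, 9). λ = (9 - 0)/(9 - 2) ≡ 9/7 mod 31. 7⁻¹ ≡ 9 (mod 31) since 7·9 = 63 ≡ 1, so λ ≡ 19.
  x = λ² - 2 - 9 = 361 - 11 ≡ 9; y = λ·(2 - 9) - 0 ≡ 22. → (9, 22)
8G: (9, 22) + (9, 9): same x and y₁ ≡ -y₂, so the sum is O.
9G: O + (9, 9) = (9, 9) (identity).

(9, 9)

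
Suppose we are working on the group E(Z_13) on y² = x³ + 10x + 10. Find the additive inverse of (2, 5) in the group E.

(2, 8)

-(2, 5) = (2, -5 mod 13) = (2, 8).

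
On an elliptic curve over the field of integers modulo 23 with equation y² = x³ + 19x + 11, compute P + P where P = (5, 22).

tangent at (5, 22): λ = (3·5² + 19)/(2·22) ≡ 2/21. 21⁻¹ ≡ 11 (mod 23) since 21·11 = 231 ≡ 1, so λ ≡ 2·11 ≡ 22.
  x = λ² - 5 - 5 = 484 - 10 ≡ 14; y = λ·(5 - 14) - 22 ≡ 10. → (14, 10)

(14, 10)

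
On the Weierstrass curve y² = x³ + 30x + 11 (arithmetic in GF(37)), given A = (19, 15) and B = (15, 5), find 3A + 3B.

(14, 20)

First 3A:
Repeated addition: build up to 3A.
2A: tangent at (19, 15): λ = (3·19² + 30)/(2·15) ≡ 3/30. 30⁻¹ ≡ 21 (mod 37) since 30·21 = 630 ≡ 1, so λ ≡ 3·21 ≡ 26.
  x = λ² - 19 - 19 = 676 - 38 ≡ 9; y = λ·(19 - 9) - 15 ≡ 23. → (9, 23)
3A: (9, 23) + (19, 15). λ = (15 - 23)/(19 - 9) ≡ 29/10 mod 37. 10⁻¹ ≡ 26 (mod 37) since 10·26 = 260 ≡ 1, so λ ≡ 14.
  x = λ² - 9 - 19 = 196 - 28 ≡ 20; y = λ·(9 - 20) - 23 ≡ 8. → (20, 8)
3A = (20, 8).
Next 3B:
Repeated addition: build up to 3B.
2B: tangent at (15, 5): λ = (3·15² + 30)/(2·5) ≡ 2/10. 10⁻¹ ≡ 26 (mod 37) since 10·26 = 260 ≡ 1, so λ ≡ 2·26 ≡ 15.
  x = λ² - 15 - 15 = 225 - 30 ≡ 10; y = λ·(15 - 10) - 5 ≡ 33. → (10, 33)
3B: (10, 33) + (15, 5). λ = (5 - 33)/(15 - 10) ≡ 9/5 mod 37. 5⁻¹ ≡ 15 (mod 37), so λ ≡ 24.
  x = λ² - 10 - 15 = 576 - 25 ≡ 33; y = λ·(10 - 33) - 33 ≡ 7. → (33, 7)
3B = (33, 7).
Finally 3A + 3B:
(20, 8) + (33, 7). λ = (7 - 8)/(33 - 20) ≡ 36/13 mod 37. 13⁻¹ ≡ 20 (mod 37), so λ ≡ 17.
  x = λ² - 20 - 33 = 289 - 53 ≡ 14; y = λ·(20 - 14) - 8 ≡ 20. → (14, 20)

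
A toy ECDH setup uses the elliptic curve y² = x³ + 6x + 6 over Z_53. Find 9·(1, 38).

Write P = (1, 38).
Double-and-add on 9 = (1001)₂. Start with P = (1, 38) for the leading 1-bit.
double: tangent at (1, 38): λ = (3·1² + 6)/(2·38) ≡ 9/23. 23⁻¹ ≡ 30 (mod 53), so λ ≡ 9·30 ≡ 5.
  x = λ² - 1 - 1 = 25 - 2 ≡ 23; y = λ·(1 - 23) - 38 ≡ 11. → (23, 11)
double: tangent at (23, 11): λ = (3·23² + 6)/(2·11) ≡ 3/22. 22⁻¹ ≡ 41 (mod 53), so λ ≡ 3·41 ≡ 17.
  x = λ² - 23 - 23 = 289 - 46 ≡ 31; y = λ·(23 - 31) - 11 ≡ 12. → (31, 12)
double: tangent at (31, 12): λ = (3·31² + 6)/(2·12) ≡ 27/24. 24⁻¹ ≡ 42 (mod 53) since 24·42 = 1008 ≡ 1, so λ ≡ 27·42 ≡ 21.
  x = λ² - 31 - 31 = 441 - 62 ≡ 8; y = λ·(31 - 8) - 12 ≡ 47. → (8, 47)
add P: (8, 47) + (1, 38). λ = (38 - 47)/(1 - 8) ≡ 44/46 mod 53. 46⁻¹ ≡ 15 (mod 53), so λ ≡ 24.
  x = λ² - 8 - 1 = 576 - 9 ≡ 37; y = λ·(8 - 37) - 47 ≡ 52. → (37, 52)

(37, 52)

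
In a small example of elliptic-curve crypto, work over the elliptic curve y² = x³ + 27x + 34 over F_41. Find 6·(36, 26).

Write G = (36, 26).
Double-and-add on 6 = (110)₂. Start with G = (36, 26) for the leading 1-bit.
double: tangent at (36, 26): λ = (3·36² + 27)/(2·26) ≡ 20/11. 11⁻¹ ≡ 15 (mod 41), so λ ≡ 20·15 ≡ 13.
  x = λ² - 36 - 36 = 169 - 72 ≡ 15; y = λ·(36 - 15) - 26 ≡ 1. → (15, 1)
add G: (15, 1) + (36, 26). λ = (26 - 1)/(36 - 15) ≡ 25/21 mod 41. 21⁻¹ ≡ 2 (mod 41), so λ ≡ 9.
  x = λ² - 15 - 36 = 81 - 51 ≡ 30; y = λ·(15 - 30) - 1 ≡ 28. → (30, 28)
double: tangent at (30, 28): λ = (3·30² + 27)/(2·28) ≡ 21/15. 15⁻¹ ≡ 11 (mod 41), so λ ≡ 21·11 ≡ 26.
  x = λ² - 30 - 30 = 676 - 60 ≡ 1; y = λ·(30 - 1) - 28 ≡ 29. → (1, 29)

(1, 29)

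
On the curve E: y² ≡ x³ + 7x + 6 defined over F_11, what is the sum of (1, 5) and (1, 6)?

O

The two points share x = 1 and their y-coordinates satisfy 5 + 6 ≡ 0 (mod 11), so they are inverses. Their sum is ∞.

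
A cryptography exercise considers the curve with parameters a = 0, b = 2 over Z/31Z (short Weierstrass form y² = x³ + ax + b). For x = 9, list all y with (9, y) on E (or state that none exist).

7, 24

x³ + 0x + 2 = 731 ≡ 18 (mod 31).
Square roots of 18 mod 31: 7 and 24 (since 7² = 49 ≡ 18).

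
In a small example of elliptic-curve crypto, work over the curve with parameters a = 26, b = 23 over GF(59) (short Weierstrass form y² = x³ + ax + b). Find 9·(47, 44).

(17, 3)

Write G = (47, 44).
Repeated addition: build up to 9G.
2G: tangent at (47, 44): λ = (3·47² + 26)/(2·44) ≡ 45/29. 29⁻¹ ≡ 57 (mod 59) since 29·57 = 1653 ≡ 1, so λ ≡ 45·57 ≡ 28.
  x = λ² - 47 - 47 = 784 - 94 ≡ 41; y = λ·(47 - 41) - 44 ≡ 6. → (41, 6)
3G: (41, 6) + (47, 44). λ = (44 - 6)/(47 - 41) ≡ 38/6 mod 59. 6⁻¹ ≡ 10 (mod 59) since 6·10 = 60 ≡ 1, so λ ≡ 26.
  x = λ² - 41 - 47 = 676 - 88 ≡ 57; y = λ·(41 - 57) - 6 ≡ 50. → (57, 50)
4G: (57, 50) + (47, 44). λ = (44 - 50)/(47 - 57) ≡ 53/49 mod 59. 49⁻¹ ≡ 53 (mod 59) since 49·53 = 2597 ≡ 1, so λ ≡ 36.
  x = λ² - 57 - 47 = 1296 - 104 ≡ 12; y = λ·(57 - 12) - 50 ≡ 36. → (12, 36)
5G: (12, 36) + (47, 44). λ = (44 - 36)/(47 - 12) ≡ 8/35 mod 59. 35⁻¹ ≡ 27 (mod 59) since 35·27 = 945 ≡ 1, so λ ≡ 39.
  x = λ² - 12 - 47 = 1521 - 59 ≡ 46; y = λ·(12 - 46) - 36 ≡ 54. → (46, 54)
6G: (46, 54) + (47, 44). λ = (44 - 54)/(47 - 46) ≡ 49/1 mod 59. 1⁻¹ ≡ 1 (mod 59) since 1·1 = 1 ≡ 1, so λ ≡ 49.
  x = λ² - 46 - 47 = 2401 - 93 ≡ 7; y = λ·(46 - 7) - 54 ≡ 28. → (7, 28)
7G: (7, 28) + (47, 44). λ = (44 - 28)/(47 - 7) ≡ 16/40 mod 59. 40⁻¹ ≡ 31 (mod 59), so λ ≡ 24.
  x = λ² - 7 - 47 = 576 - 54 ≡ 50; y = λ·(7 - 50) - 28 ≡ 2. → (50, 2)
8G: (50, 2) + (47, 44). λ = (44 - 2)/(47 - 50) ≡ 42/56 mod 59. 56⁻¹ ≡ 39 (mod 59) since 56·39 = 2184 ≡ 1, so λ ≡ 45.
  x = λ² - 50 - 47 = 2025 - 97 ≡ 40; y = λ·(50 - 40) - 2 ≡ 35. → (40, 35)
9G: (40, 35) + (47, 44). λ = (44 - 35)/(47 - 40) ≡ 9/7 mod 59. 7⁻¹ ≡ 17 (mod 59), so λ ≡ 35.
  x = λ² - 40 - 47 = 1225 - 87 ≡ 17; y = λ·(40 - 17) - 35 ≡ 3. → (17, 3)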